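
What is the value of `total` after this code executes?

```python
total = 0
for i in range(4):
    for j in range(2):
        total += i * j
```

Let's trace through this code step by step.

Initialize: total = 0
Entering loop: for i in range(4):

After execution: total = 6
6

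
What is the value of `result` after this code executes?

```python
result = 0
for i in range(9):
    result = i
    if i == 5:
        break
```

Let's trace through this code step by step.

Initialize: result = 0
Entering loop: for i in range(9):

After execution: result = 5
5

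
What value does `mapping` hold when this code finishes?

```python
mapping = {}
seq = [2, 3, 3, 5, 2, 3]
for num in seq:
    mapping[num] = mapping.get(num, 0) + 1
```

Let's trace through this code step by step.

Initialize: mapping = {}
Initialize: seq = [2, 3, 3, 5, 2, 3]
Entering loop: for num in seq:

After execution: mapping = {2: 2, 3: 3, 5: 1}
{2: 2, 3: 3, 5: 1}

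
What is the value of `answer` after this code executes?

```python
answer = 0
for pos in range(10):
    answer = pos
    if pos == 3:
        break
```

Let's trace through this code step by step.

Initialize: answer = 0
Entering loop: for pos in range(10):

After execution: answer = 3
3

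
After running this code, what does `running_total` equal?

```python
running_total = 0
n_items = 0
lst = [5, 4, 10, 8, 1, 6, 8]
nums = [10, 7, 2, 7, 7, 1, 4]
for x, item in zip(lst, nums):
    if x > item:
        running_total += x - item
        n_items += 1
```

Let's trace through this code step by step.

Initialize: running_total = 0
Initialize: n_items = 0
Initialize: lst = [5, 4, 10, 8, 1, 6, 8]
Initialize: nums = [10, 7, 2, 7, 7, 1, 4]
Entering loop: for x, item in zip(lst, nums):

After execution: running_total = 18
18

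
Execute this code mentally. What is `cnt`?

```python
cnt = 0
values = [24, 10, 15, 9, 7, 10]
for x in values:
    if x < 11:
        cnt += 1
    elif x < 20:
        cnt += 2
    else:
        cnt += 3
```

Let's trace through this code step by step.

Initialize: cnt = 0
Initialize: values = [24, 10, 15, 9, 7, 10]
Entering loop: for x in values:

After execution: cnt = 9
9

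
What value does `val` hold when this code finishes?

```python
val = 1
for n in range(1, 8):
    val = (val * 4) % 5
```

Let's trace through this code step by step.

Initialize: val = 1
Entering loop: for n in range(1, 8):

After execution: val = 4
4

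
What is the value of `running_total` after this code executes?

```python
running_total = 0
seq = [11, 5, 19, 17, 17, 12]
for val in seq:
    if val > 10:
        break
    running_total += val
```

Let's trace through this code step by step.

Initialize: running_total = 0
Initialize: seq = [11, 5, 19, 17, 17, 12]
Entering loop: for val in seq:

After execution: running_total = 0
0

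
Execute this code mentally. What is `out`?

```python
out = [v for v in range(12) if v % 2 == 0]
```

Let's trace through this code step by step.

Initialize: out = [v for v in range(12) if v % 2 == 0]

After execution: out = [0, 2, 4, 6, 8, 10]
[0, 2, 4, 6, 8, 10]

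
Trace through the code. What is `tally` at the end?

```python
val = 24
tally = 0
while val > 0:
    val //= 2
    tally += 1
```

Let's trace through this code step by step.

Initialize: val = 24
Initialize: tally = 0
Entering loop: while val > 0:

After execution: tally = 5
5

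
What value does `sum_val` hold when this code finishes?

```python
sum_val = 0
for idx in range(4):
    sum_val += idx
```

Let's trace through this code step by step.

Initialize: sum_val = 0
Entering loop: for idx in range(4):

After execution: sum_val = 6
6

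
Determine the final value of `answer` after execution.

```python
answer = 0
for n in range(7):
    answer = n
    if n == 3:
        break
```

Let's trace through this code step by step.

Initialize: answer = 0
Entering loop: for n in range(7):

After execution: answer = 3
3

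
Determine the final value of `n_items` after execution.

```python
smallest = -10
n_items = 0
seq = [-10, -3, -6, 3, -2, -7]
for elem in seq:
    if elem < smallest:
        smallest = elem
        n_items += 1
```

Let's trace through this code step by step.

Initialize: smallest = -10
Initialize: n_items = 0
Initialize: seq = [-10, -3, -6, 3, -2, -7]
Entering loop: for elem in seq:

After execution: n_items = 0
0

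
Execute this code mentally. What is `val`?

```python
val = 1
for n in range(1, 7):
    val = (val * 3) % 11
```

Let's trace through this code step by step.

Initialize: val = 1
Entering loop: for n in range(1, 7):

After execution: val = 3
3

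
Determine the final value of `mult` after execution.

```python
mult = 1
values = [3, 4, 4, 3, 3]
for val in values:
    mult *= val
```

Let's trace through this code step by step.

Initialize: mult = 1
Initialize: values = [3, 4, 4, 3, 3]
Entering loop: for val in values:

After execution: mult = 432
432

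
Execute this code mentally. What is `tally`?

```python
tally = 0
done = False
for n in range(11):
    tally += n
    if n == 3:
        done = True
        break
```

Let's trace through this code step by step.

Initialize: tally = 0
Initialize: done = False
Entering loop: for n in range(11):

After execution: tally = 6
6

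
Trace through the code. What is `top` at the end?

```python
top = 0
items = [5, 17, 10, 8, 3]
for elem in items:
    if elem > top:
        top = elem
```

Let's trace through this code step by step.

Initialize: top = 0
Initialize: items = [5, 17, 10, 8, 3]
Entering loop: for elem in items:

After execution: top = 17
17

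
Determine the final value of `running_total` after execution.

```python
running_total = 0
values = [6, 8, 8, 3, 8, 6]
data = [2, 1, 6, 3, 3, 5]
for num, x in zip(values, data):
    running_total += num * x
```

Let's trace through this code step by step.

Initialize: running_total = 0
Initialize: values = [6, 8, 8, 3, 8, 6]
Initialize: data = [2, 1, 6, 3, 3, 5]
Entering loop: for num, x in zip(values, data):

After execution: running_total = 131
131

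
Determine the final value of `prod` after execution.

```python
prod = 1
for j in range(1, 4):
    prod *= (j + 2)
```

Let's trace through this code step by step.

Initialize: prod = 1
Entering loop: for j in range(1, 4):

After execution: prod = 60
60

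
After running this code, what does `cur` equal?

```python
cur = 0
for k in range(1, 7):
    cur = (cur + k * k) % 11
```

Let's trace through this code step by step.

Initialize: cur = 0
Entering loop: for k in range(1, 7):

After execution: cur = 3
3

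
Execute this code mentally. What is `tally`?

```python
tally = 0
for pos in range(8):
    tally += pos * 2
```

Let's trace through this code step by step.

Initialize: tally = 0
Entering loop: for pos in range(8):

After execution: tally = 56
56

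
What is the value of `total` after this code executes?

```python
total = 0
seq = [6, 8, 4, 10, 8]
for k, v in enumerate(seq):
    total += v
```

Let's trace through this code step by step.

Initialize: total = 0
Initialize: seq = [6, 8, 4, 10, 8]
Entering loop: for k, v in enumerate(seq):

After execution: total = 36
36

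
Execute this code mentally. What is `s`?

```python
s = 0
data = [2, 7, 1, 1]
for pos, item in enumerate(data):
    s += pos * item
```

Let's trace through this code step by step.

Initialize: s = 0
Initialize: data = [2, 7, 1, 1]
Entering loop: for pos, item in enumerate(data):

After execution: s = 12
12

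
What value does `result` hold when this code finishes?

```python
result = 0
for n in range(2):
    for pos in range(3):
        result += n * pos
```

Let's trace through this code step by step.

Initialize: result = 0
Entering loop: for n in range(2):

After execution: result = 3
3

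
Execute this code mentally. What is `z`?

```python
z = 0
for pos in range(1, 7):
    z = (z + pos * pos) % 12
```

Let's trace through this code step by step.

Initialize: z = 0
Entering loop: for pos in range(1, 7):

After execution: z = 7
7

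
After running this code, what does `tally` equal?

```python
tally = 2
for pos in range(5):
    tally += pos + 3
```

Let's trace through this code step by step.

Initialize: tally = 2
Entering loop: for pos in range(5):

After execution: tally = 27
27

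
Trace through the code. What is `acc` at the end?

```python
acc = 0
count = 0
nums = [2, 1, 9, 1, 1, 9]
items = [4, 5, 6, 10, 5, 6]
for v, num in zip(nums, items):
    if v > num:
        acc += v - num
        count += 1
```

Let's trace through this code step by step.

Initialize: acc = 0
Initialize: count = 0
Initialize: nums = [2, 1, 9, 1, 1, 9]
Initialize: items = [4, 5, 6, 10, 5, 6]
Entering loop: for v, num in zip(nums, items):

After execution: acc = 6
6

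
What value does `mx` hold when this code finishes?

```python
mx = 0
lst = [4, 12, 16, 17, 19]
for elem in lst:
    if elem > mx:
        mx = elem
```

Let's trace through this code step by step.

Initialize: mx = 0
Initialize: lst = [4, 12, 16, 17, 19]
Entering loop: for elem in lst:

After execution: mx = 19
19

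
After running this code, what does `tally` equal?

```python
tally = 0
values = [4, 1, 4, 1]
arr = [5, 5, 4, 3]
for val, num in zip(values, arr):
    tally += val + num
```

Let's trace through this code step by step.

Initialize: tally = 0
Initialize: values = [4, 1, 4, 1]
Initialize: arr = [5, 5, 4, 3]
Entering loop: for val, num in zip(values, arr):

After execution: tally = 27
27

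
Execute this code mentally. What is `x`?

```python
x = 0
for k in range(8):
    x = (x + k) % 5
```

Let's trace through this code step by step.

Initialize: x = 0
Entering loop: for k in range(8):

After execution: x = 3
3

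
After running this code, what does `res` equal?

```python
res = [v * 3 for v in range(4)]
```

Let's trace through this code step by step.

Initialize: res = [v * 3 for v in range(4)]

After execution: res = [0, 3, 6, 9]
[0, 3, 6, 9]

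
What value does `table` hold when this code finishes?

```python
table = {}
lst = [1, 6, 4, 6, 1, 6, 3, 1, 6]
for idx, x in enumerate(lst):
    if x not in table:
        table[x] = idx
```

Let's trace through this code step by step.

Initialize: table = {}
Initialize: lst = [1, 6, 4, 6, 1, 6, 3, 1, 6]
Entering loop: for idx, x in enumerate(lst):

After execution: table = {1: 0, 6: 1, 4: 2, 3: 6}
{1: 0, 6: 1, 4: 2, 3: 6}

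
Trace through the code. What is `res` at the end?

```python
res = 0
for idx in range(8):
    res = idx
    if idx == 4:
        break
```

Let's trace through this code step by step.

Initialize: res = 0
Entering loop: for idx in range(8):

After execution: res = 4
4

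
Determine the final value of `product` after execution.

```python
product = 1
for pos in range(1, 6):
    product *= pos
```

Let's trace through this code step by step.

Initialize: product = 1
Entering loop: for pos in range(1, 6):

After execution: product = 120
120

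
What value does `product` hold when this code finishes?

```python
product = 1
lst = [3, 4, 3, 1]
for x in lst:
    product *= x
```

Let's trace through this code step by step.

Initialize: product = 1
Initialize: lst = [3, 4, 3, 1]
Entering loop: for x in lst:

After execution: product = 36
36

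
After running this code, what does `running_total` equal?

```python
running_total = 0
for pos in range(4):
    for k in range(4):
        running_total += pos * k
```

Let's trace through this code step by step.

Initialize: running_total = 0
Entering loop: for pos in range(4):

After execution: running_total = 36
36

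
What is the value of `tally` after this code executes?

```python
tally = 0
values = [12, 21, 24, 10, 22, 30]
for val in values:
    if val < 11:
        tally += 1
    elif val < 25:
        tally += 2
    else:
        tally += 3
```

Let's trace through this code step by step.

Initialize: tally = 0
Initialize: values = [12, 21, 24, 10, 22, 30]
Entering loop: for val in values:

After execution: tally = 12
12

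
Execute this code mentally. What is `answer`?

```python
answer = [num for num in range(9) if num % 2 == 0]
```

Let's trace through this code step by step.

Initialize: answer = [num for num in range(9) if num % 2 == 0]

After execution: answer = [0, 2, 4, 6, 8]
[0, 2, 4, 6, 8]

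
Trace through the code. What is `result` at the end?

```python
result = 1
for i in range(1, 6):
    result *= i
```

Let's trace through this code step by step.

Initialize: result = 1
Entering loop: for i in range(1, 6):

After execution: result = 120
120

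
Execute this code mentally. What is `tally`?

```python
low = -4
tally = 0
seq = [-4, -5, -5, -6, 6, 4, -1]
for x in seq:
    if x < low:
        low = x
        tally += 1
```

Let's trace through this code step by step.

Initialize: low = -4
Initialize: tally = 0
Initialize: seq = [-4, -5, -5, -6, 6, 4, -1]
Entering loop: for x in seq:

After execution: tally = 2
2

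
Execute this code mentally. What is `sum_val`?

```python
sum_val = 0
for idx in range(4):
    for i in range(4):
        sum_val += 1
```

Let's trace through this code step by step.

Initialize: sum_val = 0
Entering loop: for idx in range(4):

After execution: sum_val = 16
16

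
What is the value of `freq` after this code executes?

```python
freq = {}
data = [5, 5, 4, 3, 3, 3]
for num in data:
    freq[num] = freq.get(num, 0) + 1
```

Let's trace through this code step by step.

Initialize: freq = {}
Initialize: data = [5, 5, 4, 3, 3, 3]
Entering loop: for num in data:

After execution: freq = {5: 2, 4: 1, 3: 3}
{5: 2, 4: 1, 3: 3}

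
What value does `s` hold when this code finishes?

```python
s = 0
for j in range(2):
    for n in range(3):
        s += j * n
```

Let's trace through this code step by step.

Initialize: s = 0
Entering loop: for j in range(2):

After execution: s = 3
3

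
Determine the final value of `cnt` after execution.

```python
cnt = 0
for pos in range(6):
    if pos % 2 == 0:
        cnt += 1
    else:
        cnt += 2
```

Let's trace through this code step by step.

Initialize: cnt = 0
Entering loop: for pos in range(6):

After execution: cnt = 9
9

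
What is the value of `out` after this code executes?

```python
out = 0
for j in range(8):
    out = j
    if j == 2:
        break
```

Let's trace through this code step by step.

Initialize: out = 0
Entering loop: for j in range(8):

After execution: out = 2
2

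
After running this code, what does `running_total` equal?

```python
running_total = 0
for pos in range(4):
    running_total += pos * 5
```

Let's trace through this code step by step.

Initialize: running_total = 0
Entering loop: for pos in range(4):

After execution: running_total = 30
30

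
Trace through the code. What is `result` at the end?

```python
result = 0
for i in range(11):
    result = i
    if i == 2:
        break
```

Let's trace through this code step by step.

Initialize: result = 0
Entering loop: for i in range(11):

After execution: result = 2
2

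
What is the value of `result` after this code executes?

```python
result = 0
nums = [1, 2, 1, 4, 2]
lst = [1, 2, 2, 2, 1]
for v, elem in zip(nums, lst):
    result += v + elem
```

Let's trace through this code step by step.

Initialize: result = 0
Initialize: nums = [1, 2, 1, 4, 2]
Initialize: lst = [1, 2, 2, 2, 1]
Entering loop: for v, elem in zip(nums, lst):

After execution: result = 18
18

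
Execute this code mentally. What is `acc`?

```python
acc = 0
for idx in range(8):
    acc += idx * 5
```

Let's trace through this code step by step.

Initialize: acc = 0
Entering loop: for idx in range(8):

After execution: acc = 140
140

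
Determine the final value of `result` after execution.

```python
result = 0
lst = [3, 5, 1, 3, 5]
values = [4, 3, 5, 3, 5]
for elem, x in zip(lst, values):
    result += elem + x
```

Let's trace through this code step by step.

Initialize: result = 0
Initialize: lst = [3, 5, 1, 3, 5]
Initialize: values = [4, 3, 5, 3, 5]
Entering loop: for elem, x in zip(lst, values):

After execution: result = 37
37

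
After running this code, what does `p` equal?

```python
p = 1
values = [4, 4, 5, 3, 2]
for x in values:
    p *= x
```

Let's trace through this code step by step.

Initialize: p = 1
Initialize: values = [4, 4, 5, 3, 2]
Entering loop: for x in values:

After execution: p = 480
480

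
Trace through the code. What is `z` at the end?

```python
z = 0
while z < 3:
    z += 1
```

Let's trace through this code step by step.

Initialize: z = 0
Entering loop: while z < 3:

After execution: z = 3
3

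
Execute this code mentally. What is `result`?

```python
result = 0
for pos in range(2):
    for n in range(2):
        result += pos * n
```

Let's trace through this code step by step.

Initialize: result = 0
Entering loop: for pos in range(2):

After execution: result = 1
1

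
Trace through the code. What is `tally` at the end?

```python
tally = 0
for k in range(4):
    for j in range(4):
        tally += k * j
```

Let's trace through this code step by step.

Initialize: tally = 0
Entering loop: for k in range(4):

After execution: tally = 36
36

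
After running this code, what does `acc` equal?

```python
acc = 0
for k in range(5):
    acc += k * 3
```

Let's trace through this code step by step.

Initialize: acc = 0
Entering loop: for k in range(5):

After execution: acc = 30
30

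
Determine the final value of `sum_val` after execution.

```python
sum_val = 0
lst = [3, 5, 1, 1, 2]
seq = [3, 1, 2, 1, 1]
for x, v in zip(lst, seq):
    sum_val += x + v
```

Let's trace through this code step by step.

Initialize: sum_val = 0
Initialize: lst = [3, 5, 1, 1, 2]
Initialize: seq = [3, 1, 2, 1, 1]
Entering loop: for x, v in zip(lst, seq):

After execution: sum_val = 20
20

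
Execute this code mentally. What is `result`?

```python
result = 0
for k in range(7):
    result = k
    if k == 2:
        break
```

Let's trace through this code step by step.

Initialize: result = 0
Entering loop: for k in range(7):

After execution: result = 2
2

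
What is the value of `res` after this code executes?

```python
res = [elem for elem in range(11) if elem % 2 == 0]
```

Let's trace through this code step by step.

Initialize: res = [elem for elem in range(11) if elem % 2 == 0]

After execution: res = [0, 2, 4, 6, 8, 10]
[0, 2, 4, 6, 8, 10]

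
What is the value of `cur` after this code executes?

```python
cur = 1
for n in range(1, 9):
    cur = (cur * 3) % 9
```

Let's trace through this code step by step.

Initialize: cur = 1
Entering loop: for n in range(1, 9):

After execution: cur = 0
0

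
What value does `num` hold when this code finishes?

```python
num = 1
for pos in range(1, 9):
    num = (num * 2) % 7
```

Let's trace through this code step by step.

Initialize: num = 1
Entering loop: for pos in range(1, 9):

After execution: num = 4
4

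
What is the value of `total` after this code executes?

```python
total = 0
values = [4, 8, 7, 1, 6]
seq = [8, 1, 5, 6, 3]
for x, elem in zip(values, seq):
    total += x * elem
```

Let's trace through this code step by step.

Initialize: total = 0
Initialize: values = [4, 8, 7, 1, 6]
Initialize: seq = [8, 1, 5, 6, 3]
Entering loop: for x, elem in zip(values, seq):

After execution: total = 99
99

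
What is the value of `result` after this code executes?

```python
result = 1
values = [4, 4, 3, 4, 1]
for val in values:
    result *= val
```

Let's trace through this code step by step.

Initialize: result = 1
Initialize: values = [4, 4, 3, 4, 1]
Entering loop: for val in values:

After execution: result = 192
192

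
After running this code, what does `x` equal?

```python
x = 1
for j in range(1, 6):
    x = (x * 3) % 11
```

Let's trace through this code step by step.

Initialize: x = 1
Entering loop: for j in range(1, 6):

After execution: x = 1
1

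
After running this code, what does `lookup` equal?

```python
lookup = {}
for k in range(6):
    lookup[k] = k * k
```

Let's trace through this code step by step.

Initialize: lookup = {}
Entering loop: for k in range(6):

After execution: lookup = {0: 0, 1: 1, 2: 4, 3: 9, 4: 16, 5: 25}
{0: 0, 1: 1, 2: 4, 3: 9, 4: 16, 5: 25}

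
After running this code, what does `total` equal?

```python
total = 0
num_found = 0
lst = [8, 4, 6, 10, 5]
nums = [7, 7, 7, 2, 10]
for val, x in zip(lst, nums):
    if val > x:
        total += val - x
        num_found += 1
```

Let's trace through this code step by step.

Initialize: total = 0
Initialize: num_found = 0
Initialize: lst = [8, 4, 6, 10, 5]
Initialize: nums = [7, 7, 7, 2, 10]
Entering loop: for val, x in zip(lst, nums):

After execution: total = 9
9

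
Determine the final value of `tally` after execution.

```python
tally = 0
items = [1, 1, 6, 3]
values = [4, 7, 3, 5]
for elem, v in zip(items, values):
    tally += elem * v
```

Let's trace through this code step by step.

Initialize: tally = 0
Initialize: items = [1, 1, 6, 3]
Initialize: values = [4, 7, 3, 5]
Entering loop: for elem, v in zip(items, values):

After execution: tally = 44
44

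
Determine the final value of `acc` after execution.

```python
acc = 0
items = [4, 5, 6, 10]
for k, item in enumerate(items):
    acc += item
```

Let's trace through this code step by step.

Initialize: acc = 0
Initialize: items = [4, 5, 6, 10]
Entering loop: for k, item in enumerate(items):

After execution: acc = 25
25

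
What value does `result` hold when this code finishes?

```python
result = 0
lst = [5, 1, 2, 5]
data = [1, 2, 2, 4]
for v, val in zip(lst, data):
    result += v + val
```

Let's trace through this code step by step.

Initialize: result = 0
Initialize: lst = [5, 1, 2, 5]
Initialize: data = [1, 2, 2, 4]
Entering loop: for v, val in zip(lst, data):

After execution: result = 22
22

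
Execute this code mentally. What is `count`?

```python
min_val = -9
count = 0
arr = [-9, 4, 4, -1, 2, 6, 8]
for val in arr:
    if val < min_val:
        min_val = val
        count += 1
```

Let's trace through this code step by step.

Initialize: min_val = -9
Initialize: count = 0
Initialize: arr = [-9, 4, 4, -1, 2, 6, 8]
Entering loop: for val in arr:

After execution: count = 0
0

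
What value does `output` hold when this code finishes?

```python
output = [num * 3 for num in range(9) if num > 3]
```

Let's trace through this code step by step.

Initialize: output = [num * 3 for num in range(9) if num > 3]

After execution: output = [12, 15, 18, 21, 24]
[12, 15, 18, 21, 24]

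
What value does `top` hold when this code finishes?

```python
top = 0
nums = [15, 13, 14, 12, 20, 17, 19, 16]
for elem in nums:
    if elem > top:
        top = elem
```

Let's trace through this code step by step.

Initialize: top = 0
Initialize: nums = [15, 13, 14, 12, 20, 17, 19, 16]
Entering loop: for elem in nums:

After execution: top = 20
20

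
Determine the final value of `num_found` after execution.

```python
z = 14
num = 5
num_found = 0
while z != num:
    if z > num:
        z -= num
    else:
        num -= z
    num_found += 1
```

Let's trace through this code step by step.

Initialize: z = 14
Initialize: num = 5
Initialize: num_found = 0
Entering loop: while z != num:

After execution: num_found = 6
6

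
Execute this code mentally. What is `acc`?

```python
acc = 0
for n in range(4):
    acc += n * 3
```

Let's trace through this code step by step.

Initialize: acc = 0
Entering loop: for n in range(4):

After execution: acc = 18
18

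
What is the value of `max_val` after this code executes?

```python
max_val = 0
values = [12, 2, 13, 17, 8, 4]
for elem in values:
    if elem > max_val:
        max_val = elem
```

Let's trace through this code step by step.

Initialize: max_val = 0
Initialize: values = [12, 2, 13, 17, 8, 4]
Entering loop: for elem in values:

After execution: max_val = 17
17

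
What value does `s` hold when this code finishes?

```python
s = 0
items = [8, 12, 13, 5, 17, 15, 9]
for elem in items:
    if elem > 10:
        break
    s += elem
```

Let's trace through this code step by step.

Initialize: s = 0
Initialize: items = [8, 12, 13, 5, 17, 15, 9]
Entering loop: for elem in items:

After execution: s = 8
8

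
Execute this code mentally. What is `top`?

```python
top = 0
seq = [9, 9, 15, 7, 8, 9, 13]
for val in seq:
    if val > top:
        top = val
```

Let's trace through this code step by step.

Initialize: top = 0
Initialize: seq = [9, 9, 15, 7, 8, 9, 13]
Entering loop: for val in seq:

After execution: top = 15
15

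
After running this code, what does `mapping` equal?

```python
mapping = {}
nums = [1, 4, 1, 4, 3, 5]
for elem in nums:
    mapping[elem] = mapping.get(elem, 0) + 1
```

Let's trace through this code step by step.

Initialize: mapping = {}
Initialize: nums = [1, 4, 1, 4, 3, 5]
Entering loop: for elem in nums:

After execution: mapping = {1: 2, 4: 2, 3: 1, 5: 1}
{1: 2, 4: 2, 3: 1, 5: 1}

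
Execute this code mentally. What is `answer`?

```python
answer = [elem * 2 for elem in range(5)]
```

Let's trace through this code step by step.

Initialize: answer = [elem * 2 for elem in range(5)]

After execution: answer = [0, 2, 4, 6, 8]
[0, 2, 4, 6, 8]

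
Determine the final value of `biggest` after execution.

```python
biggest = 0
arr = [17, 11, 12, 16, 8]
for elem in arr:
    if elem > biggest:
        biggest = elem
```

Let's trace through this code step by step.

Initialize: biggest = 0
Initialize: arr = [17, 11, 12, 16, 8]
Entering loop: for elem in arr:

After execution: biggest = 17
17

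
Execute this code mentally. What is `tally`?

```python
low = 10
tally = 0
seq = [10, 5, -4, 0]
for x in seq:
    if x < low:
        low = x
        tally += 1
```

Let's trace through this code step by step.

Initialize: low = 10
Initialize: tally = 0
Initialize: seq = [10, 5, -4, 0]
Entering loop: for x in seq:

After execution: tally = 2
2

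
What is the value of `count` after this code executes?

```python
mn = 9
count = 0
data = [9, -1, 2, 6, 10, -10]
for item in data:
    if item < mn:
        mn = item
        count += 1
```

Let's trace through this code step by step.

Initialize: mn = 9
Initialize: count = 0
Initialize: data = [9, -1, 2, 6, 10, -10]
Entering loop: for item in data:

After execution: count = 2
2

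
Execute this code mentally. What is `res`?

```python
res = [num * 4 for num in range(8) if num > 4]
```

Let's trace through this code step by step.

Initialize: res = [num * 4 for num in range(8) if num > 4]

After execution: res = [20, 24, 28]
[20, 24, 28]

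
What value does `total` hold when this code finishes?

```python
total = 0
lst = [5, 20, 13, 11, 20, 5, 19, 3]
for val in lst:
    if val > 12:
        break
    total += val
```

Let's trace through this code step by step.

Initialize: total = 0
Initialize: lst = [5, 20, 13, 11, 20, 5, 19, 3]
Entering loop: for val in lst:

After execution: total = 5
5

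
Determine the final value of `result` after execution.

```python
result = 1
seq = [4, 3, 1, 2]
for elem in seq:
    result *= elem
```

Let's trace through this code step by step.

Initialize: result = 1
Initialize: seq = [4, 3, 1, 2]
Entering loop: for elem in seq:

After execution: result = 24
24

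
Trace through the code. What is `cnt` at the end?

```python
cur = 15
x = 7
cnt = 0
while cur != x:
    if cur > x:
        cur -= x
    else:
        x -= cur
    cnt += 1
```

Let's trace through this code step by step.

Initialize: cur = 15
Initialize: x = 7
Initialize: cnt = 0
Entering loop: while cur != x:

After execution: cnt = 8
8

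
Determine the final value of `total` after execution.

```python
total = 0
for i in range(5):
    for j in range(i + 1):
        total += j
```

Let's trace through this code step by step.

Initialize: total = 0
Entering loop: for i in range(5):

After execution: total = 20
20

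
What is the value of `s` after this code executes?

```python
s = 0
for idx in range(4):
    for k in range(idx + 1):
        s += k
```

Let's trace through this code step by step.

Initialize: s = 0
Entering loop: for idx in range(4):

After execution: s = 10
10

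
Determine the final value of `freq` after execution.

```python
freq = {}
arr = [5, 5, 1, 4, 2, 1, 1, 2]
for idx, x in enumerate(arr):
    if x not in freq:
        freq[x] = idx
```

Let's trace through this code step by step.

Initialize: freq = {}
Initialize: arr = [5, 5, 1, 4, 2, 1, 1, 2]
Entering loop: for idx, x in enumerate(arr):

After execution: freq = {5: 0, 1: 2, 4: 3, 2: 4}
{5: 0, 1: 2, 4: 3, 2: 4}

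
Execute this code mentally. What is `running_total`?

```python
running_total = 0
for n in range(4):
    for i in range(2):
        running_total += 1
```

Let's trace through this code step by step.

Initialize: running_total = 0
Entering loop: for n in range(4):

After execution: running_total = 8
8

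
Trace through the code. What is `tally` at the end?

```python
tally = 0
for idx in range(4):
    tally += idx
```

Let's trace through this code step by step.

Initialize: tally = 0
Entering loop: for idx in range(4):

After execution: tally = 6
6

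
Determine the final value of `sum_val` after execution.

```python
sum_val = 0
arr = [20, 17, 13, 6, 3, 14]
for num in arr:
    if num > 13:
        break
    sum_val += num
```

Let's trace through this code step by step.

Initialize: sum_val = 0
Initialize: arr = [20, 17, 13, 6, 3, 14]
Entering loop: for num in arr:

After execution: sum_val = 0
0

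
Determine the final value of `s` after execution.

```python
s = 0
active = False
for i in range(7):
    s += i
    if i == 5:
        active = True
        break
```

Let's trace through this code step by step.

Initialize: s = 0
Initialize: active = False
Entering loop: for i in range(7):

After execution: s = 15
15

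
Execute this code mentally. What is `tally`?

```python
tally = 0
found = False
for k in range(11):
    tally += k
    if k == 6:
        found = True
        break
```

Let's trace through this code step by step.

Initialize: tally = 0
Initialize: found = False
Entering loop: for k in range(11):

After execution: tally = 21
21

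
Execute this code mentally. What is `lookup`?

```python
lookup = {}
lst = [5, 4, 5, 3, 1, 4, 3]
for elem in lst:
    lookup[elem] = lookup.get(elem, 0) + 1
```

Let's trace through this code step by step.

Initialize: lookup = {}
Initialize: lst = [5, 4, 5, 3, 1, 4, 3]
Entering loop: for elem in lst:

After execution: lookup = {5: 2, 4: 2, 3: 2, 1: 1}
{5: 2, 4: 2, 3: 2, 1: 1}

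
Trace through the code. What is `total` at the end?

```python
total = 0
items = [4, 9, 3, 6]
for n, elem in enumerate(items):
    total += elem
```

Let's trace through this code step by step.

Initialize: total = 0
Initialize: items = [4, 9, 3, 6]
Entering loop: for n, elem in enumerate(items):

After execution: total = 22
22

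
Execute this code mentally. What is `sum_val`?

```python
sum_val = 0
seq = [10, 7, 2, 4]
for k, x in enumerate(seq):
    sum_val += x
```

Let's trace through this code step by step.

Initialize: sum_val = 0
Initialize: seq = [10, 7, 2, 4]
Entering loop: for k, x in enumerate(seq):

After execution: sum_val = 23
23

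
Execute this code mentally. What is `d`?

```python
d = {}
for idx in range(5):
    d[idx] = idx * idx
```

Let's trace through this code step by step.

Initialize: d = {}
Entering loop: for idx in range(5):

After execution: d = {0: 0, 1: 1, 2: 4, 3: 9, 4: 16}
{0: 0, 1: 1, 2: 4, 3: 9, 4: 16}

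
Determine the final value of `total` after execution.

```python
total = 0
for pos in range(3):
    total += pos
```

Let's trace through this code step by step.

Initialize: total = 0
Entering loop: for pos in range(3):

After execution: total = 3
3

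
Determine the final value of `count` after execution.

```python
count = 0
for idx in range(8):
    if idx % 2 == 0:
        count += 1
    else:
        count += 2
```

Let's trace through this code step by step.

Initialize: count = 0
Entering loop: for idx in range(8):

After execution: count = 12
12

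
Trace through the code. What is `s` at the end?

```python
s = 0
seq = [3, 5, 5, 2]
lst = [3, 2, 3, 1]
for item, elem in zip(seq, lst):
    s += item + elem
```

Let's trace through this code step by step.

Initialize: s = 0
Initialize: seq = [3, 5, 5, 2]
Initialize: lst = [3, 2, 3, 1]
Entering loop: for item, elem in zip(seq, lst):

After execution: s = 24
24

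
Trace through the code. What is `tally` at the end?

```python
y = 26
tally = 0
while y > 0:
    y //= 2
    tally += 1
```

Let's trace through this code step by step.

Initialize: y = 26
Initialize: tally = 0
Entering loop: while y > 0:

After execution: tally = 5
5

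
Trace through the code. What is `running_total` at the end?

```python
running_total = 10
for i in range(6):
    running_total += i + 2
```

Let's trace through this code step by step.

Initialize: running_total = 10
Entering loop: for i in range(6):

After execution: running_total = 37
37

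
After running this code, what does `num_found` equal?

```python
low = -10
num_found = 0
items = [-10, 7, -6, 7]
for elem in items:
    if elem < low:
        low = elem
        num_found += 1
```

Let's trace through this code step by step.

Initialize: low = -10
Initialize: num_found = 0
Initialize: items = [-10, 7, -6, 7]
Entering loop: for elem in items:

After execution: num_found = 0
0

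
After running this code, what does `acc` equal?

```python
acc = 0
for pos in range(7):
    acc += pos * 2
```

Let's trace through this code step by step.

Initialize: acc = 0
Entering loop: for pos in range(7):

After execution: acc = 42
42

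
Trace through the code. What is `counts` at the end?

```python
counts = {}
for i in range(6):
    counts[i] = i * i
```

Let's trace through this code step by step.

Initialize: counts = {}
Entering loop: for i in range(6):

After execution: counts = {0: 0, 1: 1, 2: 4, 3: 9, 4: 16, 5: 25}
{0: 0, 1: 1, 2: 4, 3: 9, 4: 16, 5: 25}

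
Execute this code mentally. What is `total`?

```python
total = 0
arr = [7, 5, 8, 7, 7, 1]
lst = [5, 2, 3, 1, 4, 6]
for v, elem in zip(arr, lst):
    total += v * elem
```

Let's trace through this code step by step.

Initialize: total = 0
Initialize: arr = [7, 5, 8, 7, 7, 1]
Initialize: lst = [5, 2, 3, 1, 4, 6]
Entering loop: for v, elem in zip(arr, lst):

After execution: total = 110
110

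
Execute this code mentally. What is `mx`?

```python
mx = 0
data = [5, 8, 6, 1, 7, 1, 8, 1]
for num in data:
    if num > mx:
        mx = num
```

Let's trace through this code step by step.

Initialize: mx = 0
Initialize: data = [5, 8, 6, 1, 7, 1, 8, 1]
Entering loop: for num in data:

After execution: mx = 8
8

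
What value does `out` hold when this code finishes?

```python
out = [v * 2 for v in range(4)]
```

Let's trace through this code step by step.

Initialize: out = [v * 2 for v in range(4)]

After execution: out = [0, 2, 4, 6]
[0, 2, 4, 6]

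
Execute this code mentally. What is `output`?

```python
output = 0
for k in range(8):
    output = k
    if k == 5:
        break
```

Let's trace through this code step by step.

Initialize: output = 0
Entering loop: for k in range(8):

After execution: output = 5
5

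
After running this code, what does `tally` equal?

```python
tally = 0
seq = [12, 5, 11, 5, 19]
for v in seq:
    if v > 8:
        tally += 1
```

Let's trace through this code step by step.

Initialize: tally = 0
Initialize: seq = [12, 5, 11, 5, 19]
Entering loop: for v in seq:

After execution: tally = 3
3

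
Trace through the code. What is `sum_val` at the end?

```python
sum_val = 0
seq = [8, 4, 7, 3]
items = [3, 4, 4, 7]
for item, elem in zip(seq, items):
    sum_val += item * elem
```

Let's trace through this code step by step.

Initialize: sum_val = 0
Initialize: seq = [8, 4, 7, 3]
Initialize: items = [3, 4, 4, 7]
Entering loop: for item, elem in zip(seq, items):

After execution: sum_val = 89
89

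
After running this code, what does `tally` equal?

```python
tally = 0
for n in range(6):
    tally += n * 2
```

Let's trace through this code step by step.

Initialize: tally = 0
Entering loop: for n in range(6):

After execution: tally = 30
30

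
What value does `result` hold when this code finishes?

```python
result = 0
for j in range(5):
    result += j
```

Let's trace through this code step by step.

Initialize: result = 0
Entering loop: for j in range(5):

After execution: result = 10
10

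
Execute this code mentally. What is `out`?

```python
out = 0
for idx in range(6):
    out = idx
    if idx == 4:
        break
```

Let's trace through this code step by step.

Initialize: out = 0
Entering loop: for idx in range(6):

After execution: out = 4
4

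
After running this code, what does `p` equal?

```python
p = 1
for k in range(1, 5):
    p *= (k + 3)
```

Let's trace through this code step by step.

Initialize: p = 1
Entering loop: for k in range(1, 5):

After execution: p = 840
840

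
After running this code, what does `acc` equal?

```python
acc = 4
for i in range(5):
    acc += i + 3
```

Let's trace through this code step by step.

Initialize: acc = 4
Entering loop: for i in range(5):

After execution: acc = 29
29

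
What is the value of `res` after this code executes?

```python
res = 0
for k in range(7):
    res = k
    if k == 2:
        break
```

Let's trace through this code step by step.

Initialize: res = 0
Entering loop: for k in range(7):

After execution: res = 2
2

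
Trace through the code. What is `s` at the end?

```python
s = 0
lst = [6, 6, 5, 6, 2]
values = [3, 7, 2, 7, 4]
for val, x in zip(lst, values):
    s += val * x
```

Let's trace through this code step by step.

Initialize: s = 0
Initialize: lst = [6, 6, 5, 6, 2]
Initialize: values = [3, 7, 2, 7, 4]
Entering loop: for val, x in zip(lst, values):

After execution: s = 120
120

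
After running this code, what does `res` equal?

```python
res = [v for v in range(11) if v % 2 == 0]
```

Let's trace through this code step by step.

Initialize: res = [v for v in range(11) if v % 2 == 0]

After execution: res = [0, 2, 4, 6, 8, 10]
[0, 2, 4, 6, 8, 10]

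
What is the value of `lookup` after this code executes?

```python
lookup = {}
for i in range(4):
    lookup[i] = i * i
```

Let's trace through this code step by step.

Initialize: lookup = {}
Entering loop: for i in range(4):

After execution: lookup = {0: 0, 1: 1, 2: 4, 3: 9}
{0: 0, 1: 1, 2: 4, 3: 9}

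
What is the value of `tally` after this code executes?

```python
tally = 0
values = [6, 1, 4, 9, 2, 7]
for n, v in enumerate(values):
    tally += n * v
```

Let's trace through this code step by step.

Initialize: tally = 0
Initialize: values = [6, 1, 4, 9, 2, 7]
Entering loop: for n, v in enumerate(values):

After execution: tally = 79
79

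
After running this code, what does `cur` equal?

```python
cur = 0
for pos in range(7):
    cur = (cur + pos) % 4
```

Let's trace through this code step by step.

Initialize: cur = 0
Entering loop: for pos in range(7):

After execution: cur = 1
1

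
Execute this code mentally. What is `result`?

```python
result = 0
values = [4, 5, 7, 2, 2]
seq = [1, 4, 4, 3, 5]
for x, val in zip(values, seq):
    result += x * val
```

Let's trace through this code step by step.

Initialize: result = 0
Initialize: values = [4, 5, 7, 2, 2]
Initialize: seq = [1, 4, 4, 3, 5]
Entering loop: for x, val in zip(values, seq):

After execution: result = 68
68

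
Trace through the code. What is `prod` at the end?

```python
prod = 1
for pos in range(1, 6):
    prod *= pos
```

Let's trace through this code step by step.

Initialize: prod = 1
Entering loop: for pos in range(1, 6):

After execution: prod = 120
120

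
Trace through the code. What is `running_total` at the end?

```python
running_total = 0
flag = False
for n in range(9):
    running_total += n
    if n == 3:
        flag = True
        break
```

Let's trace through this code step by step.

Initialize: running_total = 0
Initialize: flag = False
Entering loop: for n in range(9):

After execution: running_total = 6
6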